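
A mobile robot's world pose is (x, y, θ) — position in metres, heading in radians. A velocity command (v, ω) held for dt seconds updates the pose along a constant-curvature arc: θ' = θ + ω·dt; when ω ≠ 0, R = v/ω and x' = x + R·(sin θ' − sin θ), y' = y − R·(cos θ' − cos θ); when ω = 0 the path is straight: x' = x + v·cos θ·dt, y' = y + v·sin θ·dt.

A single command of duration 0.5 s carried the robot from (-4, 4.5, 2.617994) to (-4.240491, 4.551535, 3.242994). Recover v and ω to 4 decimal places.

v = 0.5000, ω = 1.2500

Δθ = 3.242994 − 2.617994 = 0.625000
ω = Δθ/dt = 0.625000/0.5 = 1.2500
R = Δx/(sin θ' − sin θ) = 0.4000
v = R·ω = 0.4000·1.2500 = 0.5000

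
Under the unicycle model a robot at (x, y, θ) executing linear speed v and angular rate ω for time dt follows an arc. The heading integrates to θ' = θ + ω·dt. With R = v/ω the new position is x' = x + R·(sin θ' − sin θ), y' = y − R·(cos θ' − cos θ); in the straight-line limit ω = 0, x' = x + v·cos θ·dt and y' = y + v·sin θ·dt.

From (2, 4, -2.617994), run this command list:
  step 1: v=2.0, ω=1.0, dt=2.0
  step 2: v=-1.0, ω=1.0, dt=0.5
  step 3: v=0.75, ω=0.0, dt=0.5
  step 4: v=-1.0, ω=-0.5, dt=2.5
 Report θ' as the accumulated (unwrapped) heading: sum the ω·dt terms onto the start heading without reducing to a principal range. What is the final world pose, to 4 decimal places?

(0.0283, 2.3550, -1.3680)

step 1: θ'=-0.6180 (R=2.0000) → pose (1.8412, 0.6379, -0.6180)
step 2: θ'=-0.1180 (R=-1.0000) → pose (1.3795, 0.8159, -0.1180)
step 3: θ'=-0.1180 (straight) → pose (1.7519, 0.7717, -0.1180)
step 4: θ'=-1.3680 (R=2.0000) → pose (0.0283, 2.3550, -1.3680)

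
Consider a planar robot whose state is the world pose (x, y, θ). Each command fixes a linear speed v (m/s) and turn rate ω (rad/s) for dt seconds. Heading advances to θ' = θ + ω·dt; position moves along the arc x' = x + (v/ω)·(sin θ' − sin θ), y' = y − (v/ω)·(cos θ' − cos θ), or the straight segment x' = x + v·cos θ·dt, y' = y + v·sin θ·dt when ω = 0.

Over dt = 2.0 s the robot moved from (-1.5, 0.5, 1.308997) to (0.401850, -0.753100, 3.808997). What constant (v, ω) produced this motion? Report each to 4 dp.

Δθ = 3.808997 − 1.308997 = 2.500000
ω = Δθ/dt = 2.500000/2.0 = 1.2500
R = Δx/(sin θ' − sin θ) = -1.2000
v = R·ω = -1.2000·1.2500 = -1.5000

v = -1.5000, ω = 1.2500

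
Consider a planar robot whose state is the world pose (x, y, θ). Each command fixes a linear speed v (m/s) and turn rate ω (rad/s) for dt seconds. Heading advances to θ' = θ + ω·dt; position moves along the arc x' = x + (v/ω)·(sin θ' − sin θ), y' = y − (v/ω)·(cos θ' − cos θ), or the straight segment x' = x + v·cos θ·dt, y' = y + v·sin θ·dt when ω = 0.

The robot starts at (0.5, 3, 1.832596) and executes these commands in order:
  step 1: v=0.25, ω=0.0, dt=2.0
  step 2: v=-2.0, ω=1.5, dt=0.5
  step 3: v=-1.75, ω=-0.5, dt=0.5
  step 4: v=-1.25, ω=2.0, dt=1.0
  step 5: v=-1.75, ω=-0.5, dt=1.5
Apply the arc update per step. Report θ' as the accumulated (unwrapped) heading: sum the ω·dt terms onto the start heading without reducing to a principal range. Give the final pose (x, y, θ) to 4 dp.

(4.4171, 4.2135, 3.5826)

step 1: θ'=1.8326 (straight) → pose (0.3706, 3.4830, 1.8326)
step 2: θ'=2.5826 (R=-1.3333) → pose (0.9514, 2.6977, 2.5826)
step 3: θ'=2.3326 (R=3.5000) → pose (1.6278, 2.1462, 2.3326)
step 4: θ'=4.3326 (R=-0.6250) → pose (2.6605, 2.3459, 4.3326)
step 5: θ'=3.5826 (R=3.5000) → pose (4.4171, 4.2135, 3.5826)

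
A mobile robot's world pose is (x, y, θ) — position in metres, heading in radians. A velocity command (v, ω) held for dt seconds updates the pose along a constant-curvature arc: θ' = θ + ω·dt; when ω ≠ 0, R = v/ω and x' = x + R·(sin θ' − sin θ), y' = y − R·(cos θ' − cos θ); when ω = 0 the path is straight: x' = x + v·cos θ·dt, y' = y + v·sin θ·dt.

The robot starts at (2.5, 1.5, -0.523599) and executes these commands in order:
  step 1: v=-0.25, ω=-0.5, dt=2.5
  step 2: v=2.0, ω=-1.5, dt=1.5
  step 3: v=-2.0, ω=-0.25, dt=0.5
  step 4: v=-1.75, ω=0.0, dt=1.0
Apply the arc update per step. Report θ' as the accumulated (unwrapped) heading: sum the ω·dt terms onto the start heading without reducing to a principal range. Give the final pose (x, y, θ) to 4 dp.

(1.4458, -0.8340, -4.1486)

step 1: θ'=-1.7736 (R=0.5000) → pose (2.2602, 2.0337, -1.7736)
step 2: θ'=-4.0236 (R=-1.3333) → pose (-0.0751, 1.4548, -4.0236)
step 3: θ'=-4.1486 (R=8.0000) → pose (0.5106, 0.6451, -4.1486)
step 4: θ'=-4.1486 (straight) → pose (1.4458, -0.8340, -4.1486)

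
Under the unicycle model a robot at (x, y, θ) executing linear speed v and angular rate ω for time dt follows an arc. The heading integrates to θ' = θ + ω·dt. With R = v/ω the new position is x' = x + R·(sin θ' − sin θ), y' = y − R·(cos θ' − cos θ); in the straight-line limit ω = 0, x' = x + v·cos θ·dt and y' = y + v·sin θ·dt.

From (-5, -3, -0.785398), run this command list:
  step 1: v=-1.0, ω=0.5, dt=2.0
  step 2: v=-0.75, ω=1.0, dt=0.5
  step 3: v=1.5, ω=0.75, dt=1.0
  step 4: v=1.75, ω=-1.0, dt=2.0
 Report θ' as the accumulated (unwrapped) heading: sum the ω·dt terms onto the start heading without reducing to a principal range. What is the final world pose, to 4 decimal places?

step 1: θ'=0.2146 (R=-2.0000) → pose (-6.8401, -2.4601, 0.2146)
step 2: θ'=0.7146 (R=-0.7500) → pose (-7.1719, -2.6264, 0.7146)
step 3: θ'=1.4646 (R=2.0000) → pose (-6.4938, -1.3277, 1.4646)
step 4: θ'=-0.5354 (R=-1.7500) → pose (-3.8608, -0.0080, -0.5354)

(-3.8608, -0.0080, -0.5354)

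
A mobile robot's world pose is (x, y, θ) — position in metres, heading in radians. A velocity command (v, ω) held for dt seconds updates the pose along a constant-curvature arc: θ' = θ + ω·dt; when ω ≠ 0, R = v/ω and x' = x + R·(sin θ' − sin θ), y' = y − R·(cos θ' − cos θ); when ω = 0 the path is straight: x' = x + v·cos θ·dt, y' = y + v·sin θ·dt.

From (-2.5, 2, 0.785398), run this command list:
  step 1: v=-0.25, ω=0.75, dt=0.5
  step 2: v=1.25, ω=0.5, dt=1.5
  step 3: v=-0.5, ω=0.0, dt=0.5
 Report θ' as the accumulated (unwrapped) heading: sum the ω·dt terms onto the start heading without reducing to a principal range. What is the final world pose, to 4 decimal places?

(-2.4219, 3.4918, 1.9104)

step 1: θ'=1.1604 (R=-0.3333) → pose (-2.5700, 1.8973, 1.1604)
step 2: θ'=1.9104 (R=2.5000) → pose (-2.5051, 3.7275, 1.9104)
step 3: θ'=1.9104 (straight) → pose (-2.4219, 3.4918, 1.9104)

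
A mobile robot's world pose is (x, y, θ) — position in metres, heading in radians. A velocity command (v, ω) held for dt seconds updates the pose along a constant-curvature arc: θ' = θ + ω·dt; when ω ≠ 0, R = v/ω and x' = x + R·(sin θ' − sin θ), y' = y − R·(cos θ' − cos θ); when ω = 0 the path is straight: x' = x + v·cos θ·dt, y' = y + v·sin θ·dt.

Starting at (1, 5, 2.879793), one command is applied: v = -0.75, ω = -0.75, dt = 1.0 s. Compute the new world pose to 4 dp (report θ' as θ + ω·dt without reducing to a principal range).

θ' = 2.8798 + -0.75·1.0 = 2.1298
R = v/ω = -0.75/-0.75 = 1.0000
x' = 1 + 1.0000·(sin 2.1298 − sin 2.8798) = 1.5890
y' = 5 − 1.0000·(cos 2.1298 − cos 2.8798) = 4.5644

(1.5890, 4.5644, 2.1298)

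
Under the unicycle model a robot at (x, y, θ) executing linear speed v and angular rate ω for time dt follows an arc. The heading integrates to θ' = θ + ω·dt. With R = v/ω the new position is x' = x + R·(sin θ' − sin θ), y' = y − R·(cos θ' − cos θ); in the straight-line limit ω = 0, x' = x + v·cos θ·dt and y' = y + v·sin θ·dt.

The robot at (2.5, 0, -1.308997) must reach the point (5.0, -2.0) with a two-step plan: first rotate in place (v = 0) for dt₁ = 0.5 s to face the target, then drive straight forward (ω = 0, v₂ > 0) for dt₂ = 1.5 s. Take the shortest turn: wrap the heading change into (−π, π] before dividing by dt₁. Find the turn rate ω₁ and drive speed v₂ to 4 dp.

ω₁ = 1.2685, v₂ = 2.1344

heading to target = atan2(-2−0, 5−2.5) = -0.6747
Δθ = wrap(-0.6747 − -1.3090) = 0.6343; ω₁ = Δθ/dt₁ = 1.2685
distance = √((5−2.5)² + (-2−0)²) = 3.2016; v₂ = distance/dt₂ = 2.1344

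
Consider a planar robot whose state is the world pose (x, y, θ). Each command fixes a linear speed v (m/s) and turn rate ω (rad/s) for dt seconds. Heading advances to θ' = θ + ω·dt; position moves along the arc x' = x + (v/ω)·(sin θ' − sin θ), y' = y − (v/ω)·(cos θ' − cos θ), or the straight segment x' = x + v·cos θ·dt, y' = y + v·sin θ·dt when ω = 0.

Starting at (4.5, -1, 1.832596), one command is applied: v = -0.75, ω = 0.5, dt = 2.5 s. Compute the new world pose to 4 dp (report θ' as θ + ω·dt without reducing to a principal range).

θ' = 1.8326 + 0.5·2.5 = 3.0826
R = v/ω = -0.75/0.5 = -1.5000
x' = 4.5 + -1.5000·(sin 3.0826 − sin 1.8326) = 5.8604
y' = -1 − -1.5000·(cos 3.0826 − cos 1.8326) = -2.1092

(5.8604, -2.1092, 3.0826)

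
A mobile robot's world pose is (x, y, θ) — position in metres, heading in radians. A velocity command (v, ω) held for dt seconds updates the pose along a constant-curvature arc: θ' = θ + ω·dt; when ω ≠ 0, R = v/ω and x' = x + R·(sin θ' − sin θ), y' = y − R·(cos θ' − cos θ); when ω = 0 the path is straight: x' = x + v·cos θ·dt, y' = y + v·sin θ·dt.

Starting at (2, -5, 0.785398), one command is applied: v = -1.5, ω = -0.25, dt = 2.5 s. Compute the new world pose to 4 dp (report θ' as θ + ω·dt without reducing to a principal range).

θ' = 0.7854 + -0.25·2.5 = 0.1604
R = v/ω = -1.5/-0.25 = 6.0000
x' = 2 + 6.0000·(sin 0.1604 − sin 0.7854) = -1.2844
y' = -5 − 6.0000·(cos 0.1604 − cos 0.7854) = -6.6803

(-1.2844, -6.6803, 0.1604)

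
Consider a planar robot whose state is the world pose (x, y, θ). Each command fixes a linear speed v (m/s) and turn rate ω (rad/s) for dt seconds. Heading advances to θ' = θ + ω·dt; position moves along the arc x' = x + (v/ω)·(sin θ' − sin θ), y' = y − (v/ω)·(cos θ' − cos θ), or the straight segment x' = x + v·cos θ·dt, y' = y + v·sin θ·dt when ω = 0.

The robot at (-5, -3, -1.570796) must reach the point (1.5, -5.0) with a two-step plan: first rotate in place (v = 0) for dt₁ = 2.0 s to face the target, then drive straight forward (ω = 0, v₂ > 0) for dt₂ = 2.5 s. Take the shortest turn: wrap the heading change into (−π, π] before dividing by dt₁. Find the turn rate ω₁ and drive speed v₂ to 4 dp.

ω₁ = 0.6361, v₂ = 2.7203

heading to target = atan2(-5−-3, 1.5−-5) = -0.2985
Δθ = wrap(-0.2985 − -1.5708) = 1.2723; ω₁ = Δθ/dt₁ = 0.6361
distance = √((1.5−-5)² + (-5−-3)²) = 6.8007; v₂ = distance/dt₂ = 2.7203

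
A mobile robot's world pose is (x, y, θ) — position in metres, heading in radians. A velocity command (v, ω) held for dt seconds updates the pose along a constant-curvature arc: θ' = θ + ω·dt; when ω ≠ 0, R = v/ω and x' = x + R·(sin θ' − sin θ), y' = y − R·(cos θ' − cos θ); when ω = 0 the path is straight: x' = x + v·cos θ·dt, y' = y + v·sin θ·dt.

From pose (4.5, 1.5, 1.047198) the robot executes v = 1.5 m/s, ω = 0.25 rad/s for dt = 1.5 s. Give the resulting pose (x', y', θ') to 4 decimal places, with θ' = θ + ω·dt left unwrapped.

(5.2377, 3.6117, 1.4222)

θ' = 1.0472 + 0.25·1.5 = 1.4222
R = v/ω = 1.5/0.25 = 6.0000
x' = 4.5 + 6.0000·(sin 1.4222 − sin 1.0472) = 5.2377
y' = 1.5 − 6.0000·(cos 1.4222 − cos 1.0472) = 3.6117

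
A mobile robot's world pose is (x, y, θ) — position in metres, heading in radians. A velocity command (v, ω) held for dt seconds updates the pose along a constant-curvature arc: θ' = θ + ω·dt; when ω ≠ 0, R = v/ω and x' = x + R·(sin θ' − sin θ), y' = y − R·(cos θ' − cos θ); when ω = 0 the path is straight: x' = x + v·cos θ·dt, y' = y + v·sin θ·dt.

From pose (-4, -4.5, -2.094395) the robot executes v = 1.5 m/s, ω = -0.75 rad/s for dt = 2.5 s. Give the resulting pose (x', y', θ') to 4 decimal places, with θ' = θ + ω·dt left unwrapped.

(-7.2049, -4.8530, -3.9694)

θ' = -2.0944 + -0.75·2.5 = -3.9694
R = v/ω = 1.5/-0.75 = -2.0000
x' = -4 + -2.0000·(sin -3.9694 − sin -2.0944) = -7.2049
y' = -4.5 − -2.0000·(cos -3.9694 − cos -2.0944) = -4.8530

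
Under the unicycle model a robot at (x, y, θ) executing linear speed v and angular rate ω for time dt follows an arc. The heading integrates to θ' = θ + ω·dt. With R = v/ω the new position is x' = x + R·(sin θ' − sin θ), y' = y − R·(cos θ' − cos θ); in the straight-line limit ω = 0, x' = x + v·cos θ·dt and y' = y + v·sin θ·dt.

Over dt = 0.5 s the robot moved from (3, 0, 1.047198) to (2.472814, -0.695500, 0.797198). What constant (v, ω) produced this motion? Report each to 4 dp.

v = -1.7500, ω = -0.5000

Δθ = 0.797198 − 1.047198 = -0.250000
ω = Δθ/dt = -0.250000/0.5 = -0.5000
R = −Δy/(cos θ' − cos θ) = 3.5000
v = R·ω = 3.5000·-0.5000 = -1.7500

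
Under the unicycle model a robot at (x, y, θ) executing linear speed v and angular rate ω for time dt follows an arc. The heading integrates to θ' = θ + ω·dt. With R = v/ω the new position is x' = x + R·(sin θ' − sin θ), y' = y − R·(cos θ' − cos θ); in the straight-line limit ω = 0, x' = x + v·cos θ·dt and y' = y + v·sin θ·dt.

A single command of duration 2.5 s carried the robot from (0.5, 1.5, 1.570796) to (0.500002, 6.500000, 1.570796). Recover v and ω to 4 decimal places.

v = 2.0000, ω = 0.0000

Δθ = 1.570796 − 1.570796 = 0.000000
ω = Δθ/dt = 0.000000/2.5 = 0.0000
ω = 0 → v = (Δx·cos θ + Δy·sin θ)/dt = 2.0000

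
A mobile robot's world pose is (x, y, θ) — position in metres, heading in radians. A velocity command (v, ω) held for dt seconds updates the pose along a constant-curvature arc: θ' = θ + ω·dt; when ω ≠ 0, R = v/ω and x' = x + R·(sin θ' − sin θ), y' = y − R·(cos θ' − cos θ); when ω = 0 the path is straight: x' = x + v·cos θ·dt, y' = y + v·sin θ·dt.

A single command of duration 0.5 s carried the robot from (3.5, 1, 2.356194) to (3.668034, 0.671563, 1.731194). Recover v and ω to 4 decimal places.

Δθ = 1.731194 − 2.356194 = -0.625000
ω = Δθ/dt = -0.625000/0.5 = -1.2500
R = −Δy/(cos θ' − cos θ) = 0.6000
v = R·ω = 0.6000·-1.2500 = -0.7500

v = -0.7500, ω = -1.2500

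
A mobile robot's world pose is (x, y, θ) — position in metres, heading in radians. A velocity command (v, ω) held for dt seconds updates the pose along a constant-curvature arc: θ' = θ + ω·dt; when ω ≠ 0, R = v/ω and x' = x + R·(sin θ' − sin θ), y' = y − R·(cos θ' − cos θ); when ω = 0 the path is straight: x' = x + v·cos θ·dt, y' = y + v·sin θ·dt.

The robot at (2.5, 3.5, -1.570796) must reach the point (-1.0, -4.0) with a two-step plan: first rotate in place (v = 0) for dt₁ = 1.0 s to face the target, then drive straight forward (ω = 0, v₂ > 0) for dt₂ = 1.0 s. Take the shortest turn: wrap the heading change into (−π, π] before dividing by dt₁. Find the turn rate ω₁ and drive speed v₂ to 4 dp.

ω₁ = -0.4366, v₂ = 8.2765

heading to target = atan2(-4−3.5, -1−2.5) = -2.0074
Δθ = wrap(-2.0074 − -1.5708) = -0.4366; ω₁ = Δθ/dt₁ = -0.4366
distance = √((-1−2.5)² + (-4−3.5)²) = 8.2765; v₂ = distance/dt₂ = 8.2765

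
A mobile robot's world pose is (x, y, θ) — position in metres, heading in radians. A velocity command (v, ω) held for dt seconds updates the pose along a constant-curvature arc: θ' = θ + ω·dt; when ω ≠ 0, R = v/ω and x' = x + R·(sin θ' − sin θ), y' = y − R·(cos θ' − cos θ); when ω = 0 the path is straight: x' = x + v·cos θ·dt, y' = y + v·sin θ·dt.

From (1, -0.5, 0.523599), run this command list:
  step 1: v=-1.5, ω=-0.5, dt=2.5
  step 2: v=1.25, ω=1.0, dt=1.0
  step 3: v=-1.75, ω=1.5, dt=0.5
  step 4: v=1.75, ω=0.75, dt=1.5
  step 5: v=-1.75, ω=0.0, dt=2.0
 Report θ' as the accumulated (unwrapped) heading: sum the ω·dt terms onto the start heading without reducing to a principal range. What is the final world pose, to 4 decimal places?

(-0.1321, -1.3733, 2.1486)

step 1: θ'=-0.7264 (R=3.0000) → pose (-2.4926, -0.1446, -0.7264)
step 2: θ'=0.2736 (R=1.2500) → pose (-1.3246, -0.4137, 0.2736)
step 3: θ'=1.0236 (R=-1.1667) → pose (-2.0057, -0.9299, 1.0236)
step 4: θ'=2.1486 (R=2.3333) → pose (-2.0437, 1.5585, 2.1486)
step 5: θ'=2.1486 (straight) → pose (-0.1321, -1.3733, 2.1486)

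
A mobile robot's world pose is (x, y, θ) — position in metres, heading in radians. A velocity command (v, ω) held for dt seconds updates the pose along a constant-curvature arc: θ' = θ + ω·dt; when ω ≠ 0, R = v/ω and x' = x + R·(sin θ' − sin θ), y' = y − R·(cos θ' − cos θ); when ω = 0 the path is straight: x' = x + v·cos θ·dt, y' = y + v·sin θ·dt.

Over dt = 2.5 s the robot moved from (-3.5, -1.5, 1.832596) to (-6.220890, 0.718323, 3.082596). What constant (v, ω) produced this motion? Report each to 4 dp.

v = 1.5000, ω = 0.5000

Δθ = 3.082596 − 1.832596 = 1.250000
ω = Δθ/dt = 1.250000/2.5 = 0.5000
R = Δx/(sin θ' − sin θ) = 3.0000
v = R·ω = 3.0000·0.5000 = 1.5000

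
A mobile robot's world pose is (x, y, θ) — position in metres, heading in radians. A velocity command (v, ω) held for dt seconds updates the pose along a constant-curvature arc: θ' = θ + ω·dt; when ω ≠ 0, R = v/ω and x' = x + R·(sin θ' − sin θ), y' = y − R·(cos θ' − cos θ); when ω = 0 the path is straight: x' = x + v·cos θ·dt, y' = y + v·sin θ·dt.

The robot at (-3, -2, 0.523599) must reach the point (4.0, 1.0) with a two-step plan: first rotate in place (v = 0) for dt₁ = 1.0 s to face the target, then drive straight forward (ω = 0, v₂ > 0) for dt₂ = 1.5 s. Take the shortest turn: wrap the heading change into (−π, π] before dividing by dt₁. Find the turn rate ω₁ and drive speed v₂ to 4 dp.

ω₁ = -0.1187, v₂ = 5.0772

heading to target = atan2(1−-2, 4−-3) = 0.4049
Δθ = wrap(0.4049 − 0.5236) = -0.1187; ω₁ = Δθ/dt₁ = -0.1187
distance = √((4−-3)² + (1−-2)²) = 7.6158; v₂ = distance/dt₂ = 5.0772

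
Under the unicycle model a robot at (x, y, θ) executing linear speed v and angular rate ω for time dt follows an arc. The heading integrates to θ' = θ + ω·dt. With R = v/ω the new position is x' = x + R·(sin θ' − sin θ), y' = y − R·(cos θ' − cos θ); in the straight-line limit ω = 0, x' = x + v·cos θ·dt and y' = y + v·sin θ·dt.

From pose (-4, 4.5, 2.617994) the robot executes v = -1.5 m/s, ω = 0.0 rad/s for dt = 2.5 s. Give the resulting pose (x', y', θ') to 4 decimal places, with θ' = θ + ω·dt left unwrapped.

(-0.7524, 2.6250, 2.6180)

θ' = 2.6180 + 0.0·2.5 = 2.6180
ω = 0 → straight: x' = -4 + -1.5·cos(2.6180)·2.5 = -0.7524
y' = 4.5 + -1.5·sin(2.6180)·2.5 = 2.6250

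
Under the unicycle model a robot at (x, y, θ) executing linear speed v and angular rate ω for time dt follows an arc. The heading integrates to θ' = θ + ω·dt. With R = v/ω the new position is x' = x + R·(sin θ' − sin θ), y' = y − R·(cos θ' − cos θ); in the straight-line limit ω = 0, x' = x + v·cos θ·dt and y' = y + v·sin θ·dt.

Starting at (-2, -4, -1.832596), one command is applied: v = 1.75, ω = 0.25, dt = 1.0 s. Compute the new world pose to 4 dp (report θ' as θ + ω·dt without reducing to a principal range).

θ' = -1.8326 + 0.25·1.0 = -1.5826
R = v/ω = 1.75/0.25 = 7.0000
x' = -2 + 7.0000·(sin -1.5826 − sin -1.8326) = -2.2380
y' = -4 − 7.0000·(cos -1.5826 − cos -1.8326) = -5.7291

(-2.2380, -5.7291, -1.5826)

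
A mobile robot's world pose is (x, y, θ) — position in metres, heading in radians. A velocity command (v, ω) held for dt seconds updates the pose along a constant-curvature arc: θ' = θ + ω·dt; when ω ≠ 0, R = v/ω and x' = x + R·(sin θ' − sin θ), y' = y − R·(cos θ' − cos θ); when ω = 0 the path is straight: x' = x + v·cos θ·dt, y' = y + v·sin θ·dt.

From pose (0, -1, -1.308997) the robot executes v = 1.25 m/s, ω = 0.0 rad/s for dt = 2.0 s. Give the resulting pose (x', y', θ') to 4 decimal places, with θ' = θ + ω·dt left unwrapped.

(0.6470, -3.4148, -1.3090)

θ' = -1.3090 + 0.0·2.0 = -1.3090
ω = 0 → straight: x' = 0 + 1.25·cos(-1.3090)·2.0 = 0.6470
y' = -1 + 1.25·sin(-1.3090)·2.0 = -3.4148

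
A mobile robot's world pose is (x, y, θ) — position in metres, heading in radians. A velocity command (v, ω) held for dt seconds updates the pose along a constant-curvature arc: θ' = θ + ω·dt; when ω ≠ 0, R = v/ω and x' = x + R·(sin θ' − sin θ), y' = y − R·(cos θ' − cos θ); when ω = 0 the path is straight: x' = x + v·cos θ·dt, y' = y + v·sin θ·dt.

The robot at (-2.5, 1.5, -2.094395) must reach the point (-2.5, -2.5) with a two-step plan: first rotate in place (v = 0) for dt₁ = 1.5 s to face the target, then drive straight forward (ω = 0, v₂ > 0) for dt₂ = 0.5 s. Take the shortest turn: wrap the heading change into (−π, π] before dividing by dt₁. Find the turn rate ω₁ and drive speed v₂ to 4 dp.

ω₁ = 0.3491, v₂ = 8.0000

heading to target = atan2(-2.5−1.5, -2.5−-2.5) = -1.5708
Δθ = wrap(-1.5708 − -2.0944) = 0.5236; ω₁ = Δθ/dt₁ = 0.3491
distance = √((-2.5−-2.5)² + (-2.5−1.5)²) = 4.0000; v₂ = distance/dt₂ = 8.0000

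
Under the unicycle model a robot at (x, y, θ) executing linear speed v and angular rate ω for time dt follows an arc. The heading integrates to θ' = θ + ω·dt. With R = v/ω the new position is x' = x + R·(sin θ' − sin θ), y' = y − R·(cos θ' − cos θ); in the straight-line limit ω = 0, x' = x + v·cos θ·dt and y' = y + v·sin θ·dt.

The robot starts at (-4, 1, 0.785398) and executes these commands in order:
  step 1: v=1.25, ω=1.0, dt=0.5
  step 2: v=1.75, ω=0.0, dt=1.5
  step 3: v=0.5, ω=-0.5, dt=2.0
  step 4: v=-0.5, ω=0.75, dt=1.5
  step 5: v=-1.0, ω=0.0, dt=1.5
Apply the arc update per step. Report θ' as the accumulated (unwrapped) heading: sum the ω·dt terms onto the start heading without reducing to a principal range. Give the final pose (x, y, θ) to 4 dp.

(-2.9774, 2.7148, 1.4104)

step 1: θ'=1.2854 (R=1.2500) → pose (-3.6844, 1.5320, 1.2854)
step 2: θ'=1.2854 (straight) → pose (-2.9454, 4.0508, 1.2854)
step 3: θ'=0.2854 (R=-1.0000) → pose (-2.2674, 4.7288, 0.2854)
step 4: θ'=1.4104 (R=-0.6667) → pose (-2.7378, 4.1956, 1.4104)
step 5: θ'=1.4104 (straight) → pose (-2.9774, 2.7148, 1.4104)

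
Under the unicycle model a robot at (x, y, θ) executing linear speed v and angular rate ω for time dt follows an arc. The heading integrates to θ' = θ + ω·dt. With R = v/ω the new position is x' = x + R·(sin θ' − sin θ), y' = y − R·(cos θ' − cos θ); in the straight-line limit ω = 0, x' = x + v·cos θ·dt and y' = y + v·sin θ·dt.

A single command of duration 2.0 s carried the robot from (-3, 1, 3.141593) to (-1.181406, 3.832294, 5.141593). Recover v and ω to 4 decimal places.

Δθ = 5.141593 − 3.141593 = 2.000000
ω = Δθ/dt = 2.000000/2.0 = 1.0000
R = −Δy/(cos θ' − cos θ) = -2.0000
v = R·ω = -2.0000·1.0000 = -2.0000

v = -2.0000, ω = 1.0000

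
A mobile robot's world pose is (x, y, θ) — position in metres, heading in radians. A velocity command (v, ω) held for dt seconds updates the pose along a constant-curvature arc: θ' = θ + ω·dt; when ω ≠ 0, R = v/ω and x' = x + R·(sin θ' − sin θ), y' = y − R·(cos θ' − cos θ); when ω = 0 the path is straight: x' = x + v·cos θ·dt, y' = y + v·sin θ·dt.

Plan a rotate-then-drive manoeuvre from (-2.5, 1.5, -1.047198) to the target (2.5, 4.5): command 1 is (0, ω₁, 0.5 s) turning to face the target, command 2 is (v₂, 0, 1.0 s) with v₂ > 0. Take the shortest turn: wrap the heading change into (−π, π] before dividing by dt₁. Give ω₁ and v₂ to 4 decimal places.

ω₁ = 3.1752, v₂ = 5.8310

heading to target = atan2(4.5−1.5, 2.5−-2.5) = 0.5404
Δθ = wrap(0.5404 − -1.0472) = 1.5876; ω₁ = Δθ/dt₁ = 3.1752
distance = √((2.5−-2.5)² + (4.5−1.5)²) = 5.8310; v₂ = distance/dt₂ = 5.8310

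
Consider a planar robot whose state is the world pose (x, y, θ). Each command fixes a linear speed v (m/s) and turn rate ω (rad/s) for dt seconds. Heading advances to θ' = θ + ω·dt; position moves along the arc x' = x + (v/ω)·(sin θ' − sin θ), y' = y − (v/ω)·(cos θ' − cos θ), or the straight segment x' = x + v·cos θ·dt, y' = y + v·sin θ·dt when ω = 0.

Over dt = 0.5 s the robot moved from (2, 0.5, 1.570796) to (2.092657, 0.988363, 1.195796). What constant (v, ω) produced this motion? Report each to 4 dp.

v = 1.0000, ω = -0.7500

Δθ = 1.195796 − 1.570796 = -0.375000
ω = Δθ/dt = -0.375000/0.5 = -0.7500
R = −Δy/(cos θ' − cos θ) = -1.3333
v = R·ω = -1.3333·-0.7500 = 1.0000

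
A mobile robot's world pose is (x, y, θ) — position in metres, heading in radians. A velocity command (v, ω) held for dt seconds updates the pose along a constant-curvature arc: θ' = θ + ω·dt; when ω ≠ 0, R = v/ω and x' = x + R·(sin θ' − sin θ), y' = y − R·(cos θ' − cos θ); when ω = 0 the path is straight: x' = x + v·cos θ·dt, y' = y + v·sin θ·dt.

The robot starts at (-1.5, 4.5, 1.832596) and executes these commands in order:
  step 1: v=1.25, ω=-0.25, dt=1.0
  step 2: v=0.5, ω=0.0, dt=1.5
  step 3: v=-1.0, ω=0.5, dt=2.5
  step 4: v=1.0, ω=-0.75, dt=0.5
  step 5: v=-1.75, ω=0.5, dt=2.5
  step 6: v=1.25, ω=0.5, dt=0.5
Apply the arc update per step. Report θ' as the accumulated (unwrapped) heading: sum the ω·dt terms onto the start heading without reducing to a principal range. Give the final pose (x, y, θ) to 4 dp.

step 1: θ'=1.5826 (R=-5.0000) → pose (-1.6700, 5.7351, 1.5826)
step 2: θ'=1.5826 (straight) → pose (-1.6789, 6.4850, 1.5826)
step 3: θ'=2.8326 (R=-2.0000) → pose (-0.2872, 4.6034, 2.8326)
step 4: θ'=2.4576 (R=-1.3333) → pose (-0.7243, 4.8401, 2.4576)
step 5: θ'=3.7076 (R=-3.5000) → pose (3.3643, 4.5987, 3.7076)
step 6: θ'=3.9576 (R=2.5000) → pose (2.8839, 4.2014, 3.9576)

(2.8839, 4.2014, 3.9576)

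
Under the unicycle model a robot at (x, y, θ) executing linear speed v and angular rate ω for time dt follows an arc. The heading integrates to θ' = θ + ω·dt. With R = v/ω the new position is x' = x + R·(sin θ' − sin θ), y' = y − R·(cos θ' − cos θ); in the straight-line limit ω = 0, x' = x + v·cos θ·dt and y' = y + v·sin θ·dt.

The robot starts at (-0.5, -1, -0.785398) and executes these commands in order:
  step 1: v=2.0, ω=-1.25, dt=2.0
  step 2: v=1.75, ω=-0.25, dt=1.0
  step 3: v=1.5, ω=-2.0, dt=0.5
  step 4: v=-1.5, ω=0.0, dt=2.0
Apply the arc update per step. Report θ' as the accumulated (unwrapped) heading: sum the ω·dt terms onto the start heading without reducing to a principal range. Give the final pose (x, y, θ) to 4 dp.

(-3.4657, -5.6439, -4.5354)

step 1: θ'=-3.2854 (R=-1.6000) → pose (-1.8607, -3.7149, -3.2854)
step 2: θ'=-3.5354 (R=-7.0000) → pose (-3.5434, -3.2513, -3.5354)
step 3: θ'=-4.5354 (R=-0.7500) → pose (-3.9939, -2.6908, -4.5354)
step 4: θ'=-4.5354 (straight) → pose (-3.4657, -5.6439, -4.5354)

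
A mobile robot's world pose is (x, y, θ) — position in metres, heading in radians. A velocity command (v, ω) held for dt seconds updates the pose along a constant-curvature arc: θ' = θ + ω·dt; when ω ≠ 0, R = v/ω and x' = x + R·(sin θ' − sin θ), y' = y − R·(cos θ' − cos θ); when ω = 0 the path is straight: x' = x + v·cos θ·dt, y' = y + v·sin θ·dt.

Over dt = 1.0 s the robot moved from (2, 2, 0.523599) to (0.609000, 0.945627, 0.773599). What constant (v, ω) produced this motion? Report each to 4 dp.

Δθ = 0.773599 − 0.523599 = 0.250000
ω = Δθ/dt = 0.250000/1.0 = 0.2500
R = Δx/(sin θ' − sin θ) = -7.0000
v = R·ω = -7.0000·0.2500 = -1.7500

v = -1.7500, ω = 0.2500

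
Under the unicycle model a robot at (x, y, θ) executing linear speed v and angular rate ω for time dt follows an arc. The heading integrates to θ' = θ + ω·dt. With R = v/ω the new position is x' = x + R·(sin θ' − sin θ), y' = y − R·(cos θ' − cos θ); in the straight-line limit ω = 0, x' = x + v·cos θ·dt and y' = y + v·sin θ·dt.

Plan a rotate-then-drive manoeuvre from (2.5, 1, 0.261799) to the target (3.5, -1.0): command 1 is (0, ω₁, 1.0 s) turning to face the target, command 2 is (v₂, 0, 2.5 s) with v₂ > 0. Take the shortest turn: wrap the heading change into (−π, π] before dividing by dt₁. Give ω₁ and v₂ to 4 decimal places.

ω₁ = -1.3689, v₂ = 0.8944

heading to target = atan2(-1−1, 3.5−2.5) = -1.1071
Δθ = wrap(-1.1071 − 0.2618) = -1.3689; ω₁ = Δθ/dt₁ = -1.3689
distance = √((3.5−2.5)² + (-1−1)²) = 2.2361; v₂ = distance/dt₂ = 0.8944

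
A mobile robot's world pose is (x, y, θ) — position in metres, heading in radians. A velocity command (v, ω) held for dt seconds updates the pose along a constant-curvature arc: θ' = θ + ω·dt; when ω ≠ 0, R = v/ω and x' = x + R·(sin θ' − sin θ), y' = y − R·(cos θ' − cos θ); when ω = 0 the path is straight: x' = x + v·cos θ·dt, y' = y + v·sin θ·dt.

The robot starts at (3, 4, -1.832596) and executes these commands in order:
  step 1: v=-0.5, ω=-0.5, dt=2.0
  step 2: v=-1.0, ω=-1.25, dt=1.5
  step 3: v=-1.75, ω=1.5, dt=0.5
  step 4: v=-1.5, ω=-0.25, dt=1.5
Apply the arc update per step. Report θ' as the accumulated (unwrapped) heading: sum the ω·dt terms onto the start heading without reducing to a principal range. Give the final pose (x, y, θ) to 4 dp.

step 1: θ'=-2.8326 (R=1.0000) → pose (3.6618, 4.6938, -2.8326)
step 2: θ'=-4.7076 (R=0.8000) → pose (4.7051, 3.9355, -4.7076)
step 3: θ'=-3.9576 (R=-1.1667) → pose (5.0219, 3.1418, -3.9576)
step 4: θ'=-4.3326 (R=6.0000) → pose (6.2239, 1.2553, -4.3326)

(6.2239, 1.2553, -4.3326)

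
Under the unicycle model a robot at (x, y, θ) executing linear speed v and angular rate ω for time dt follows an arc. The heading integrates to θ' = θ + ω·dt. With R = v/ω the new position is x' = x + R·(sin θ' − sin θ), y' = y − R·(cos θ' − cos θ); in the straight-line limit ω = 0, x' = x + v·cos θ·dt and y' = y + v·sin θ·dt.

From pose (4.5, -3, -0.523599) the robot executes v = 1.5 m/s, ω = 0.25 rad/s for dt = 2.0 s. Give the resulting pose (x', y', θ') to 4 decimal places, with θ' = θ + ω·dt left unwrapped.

θ' = -0.5236 + 0.25·2.0 = -0.0236
R = v/ω = 1.5/0.25 = 6.0000
x' = 4.5 + 6.0000·(sin -0.0236 − sin -0.5236) = 7.3584
y' = -3 − 6.0000·(cos -0.0236 − cos -0.5236) = -3.8022

(7.3584, -3.8022, -0.0236)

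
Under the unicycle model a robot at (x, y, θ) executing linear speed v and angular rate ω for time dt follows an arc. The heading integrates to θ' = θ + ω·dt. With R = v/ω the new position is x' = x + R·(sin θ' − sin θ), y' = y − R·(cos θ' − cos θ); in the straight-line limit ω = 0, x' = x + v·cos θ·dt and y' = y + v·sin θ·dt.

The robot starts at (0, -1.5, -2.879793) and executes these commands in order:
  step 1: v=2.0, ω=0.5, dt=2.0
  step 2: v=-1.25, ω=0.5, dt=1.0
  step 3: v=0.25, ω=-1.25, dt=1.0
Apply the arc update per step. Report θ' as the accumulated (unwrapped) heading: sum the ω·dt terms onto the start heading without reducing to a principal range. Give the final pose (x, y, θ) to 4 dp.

step 1: θ'=-1.8798 (R=4.0000) → pose (-2.7753, -4.1473, -1.8798)
step 2: θ'=-1.3798 (R=-2.5000) → pose (-2.7023, -2.9124, -1.3798)
step 3: θ'=-2.6298 (R=-0.2000) → pose (-2.8008, -3.1248, -2.6298)

(-2.8008, -3.1248, -2.6298)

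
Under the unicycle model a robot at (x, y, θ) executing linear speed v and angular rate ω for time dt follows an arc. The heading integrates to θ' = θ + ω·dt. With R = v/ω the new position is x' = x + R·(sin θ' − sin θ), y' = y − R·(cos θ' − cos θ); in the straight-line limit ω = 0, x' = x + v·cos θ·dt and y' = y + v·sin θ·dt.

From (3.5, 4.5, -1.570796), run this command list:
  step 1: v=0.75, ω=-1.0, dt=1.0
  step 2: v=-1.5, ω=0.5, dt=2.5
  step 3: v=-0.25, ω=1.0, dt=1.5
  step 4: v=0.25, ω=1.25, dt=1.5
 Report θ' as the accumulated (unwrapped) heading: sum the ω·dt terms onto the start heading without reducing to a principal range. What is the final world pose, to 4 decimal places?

step 1: θ'=-2.5708 (R=-0.7500) → pose (3.1552, 3.8689, -2.5708)
step 2: θ'=-1.3208 (R=-3.0000) → pose (4.4411, 7.1355, -1.3208)
step 3: θ'=0.1792 (R=-0.2500) → pose (4.1543, 7.3197, 0.1792)
step 4: θ'=2.0542 (R=0.2000) → pose (4.2957, 7.6094, 2.0542)

(4.2957, 7.6094, 2.0542)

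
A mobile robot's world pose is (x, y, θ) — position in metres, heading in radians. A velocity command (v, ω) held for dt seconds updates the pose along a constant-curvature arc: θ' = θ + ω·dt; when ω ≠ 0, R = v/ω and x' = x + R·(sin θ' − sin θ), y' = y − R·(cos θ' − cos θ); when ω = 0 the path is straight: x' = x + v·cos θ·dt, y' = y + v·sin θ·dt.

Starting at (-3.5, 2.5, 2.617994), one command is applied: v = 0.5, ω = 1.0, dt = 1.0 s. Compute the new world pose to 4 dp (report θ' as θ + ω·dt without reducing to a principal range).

(-3.9793, 2.5113, 3.6180)

θ' = 2.6180 + 1.0·1.0 = 3.6180
R = v/ω = 0.5/1.0 = 0.5000
x' = -3.5 + 0.5000·(sin 3.6180 − sin 2.6180) = -3.9793
y' = 2.5 − 0.5000·(cos 3.6180 − cos 2.6180) = 2.5113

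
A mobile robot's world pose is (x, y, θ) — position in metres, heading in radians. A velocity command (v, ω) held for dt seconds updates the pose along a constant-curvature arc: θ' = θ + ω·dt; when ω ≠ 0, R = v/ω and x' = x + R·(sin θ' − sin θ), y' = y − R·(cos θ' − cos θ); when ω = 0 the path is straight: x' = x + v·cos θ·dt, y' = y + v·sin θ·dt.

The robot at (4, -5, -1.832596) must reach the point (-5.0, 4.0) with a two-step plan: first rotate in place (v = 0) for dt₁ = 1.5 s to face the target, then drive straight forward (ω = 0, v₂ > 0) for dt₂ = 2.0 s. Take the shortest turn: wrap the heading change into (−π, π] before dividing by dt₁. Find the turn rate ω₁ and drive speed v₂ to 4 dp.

ω₁ = -1.3963, v₂ = 6.3640

heading to target = atan2(4−-5, -5−4) = 2.3562
Δθ = wrap(2.3562 − -1.8326) = -2.0944; ω₁ = Δθ/dt₁ = -1.3963
distance = √((-5−4)² + (4−-5)²) = 12.7279; v₂ = distance/dt₂ = 6.3640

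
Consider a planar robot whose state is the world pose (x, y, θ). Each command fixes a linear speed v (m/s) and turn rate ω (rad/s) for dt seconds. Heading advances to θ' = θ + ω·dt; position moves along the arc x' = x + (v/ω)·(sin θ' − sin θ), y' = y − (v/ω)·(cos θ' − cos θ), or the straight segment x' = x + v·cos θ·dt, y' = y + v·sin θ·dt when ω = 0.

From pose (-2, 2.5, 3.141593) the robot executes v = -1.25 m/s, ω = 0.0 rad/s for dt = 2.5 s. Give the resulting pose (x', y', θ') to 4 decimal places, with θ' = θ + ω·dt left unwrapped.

θ' = 3.1416 + 0.0·2.5 = 3.1416
ω = 0 → straight: x' = -2 + -1.25·cos(3.1416)·2.5 = 1.1250
y' = 2.5 + -1.25·sin(3.1416)·2.5 = 2.5000

(1.1250, 2.5000, 3.1416)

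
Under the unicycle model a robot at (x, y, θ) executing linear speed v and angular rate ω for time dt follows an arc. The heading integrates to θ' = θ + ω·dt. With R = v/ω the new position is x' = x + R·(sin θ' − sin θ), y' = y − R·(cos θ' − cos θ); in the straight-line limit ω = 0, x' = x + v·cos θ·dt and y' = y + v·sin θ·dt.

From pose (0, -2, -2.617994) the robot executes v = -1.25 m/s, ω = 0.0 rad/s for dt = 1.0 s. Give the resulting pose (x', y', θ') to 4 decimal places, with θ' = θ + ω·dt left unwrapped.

(1.0825, -1.3750, -2.6180)

θ' = -2.6180 + 0.0·1.0 = -2.6180
ω = 0 → straight: x' = 0 + -1.25·cos(-2.6180)·1.0 = 1.0825
y' = -2 + -1.25·sin(-2.6180)·1.0 = -1.3750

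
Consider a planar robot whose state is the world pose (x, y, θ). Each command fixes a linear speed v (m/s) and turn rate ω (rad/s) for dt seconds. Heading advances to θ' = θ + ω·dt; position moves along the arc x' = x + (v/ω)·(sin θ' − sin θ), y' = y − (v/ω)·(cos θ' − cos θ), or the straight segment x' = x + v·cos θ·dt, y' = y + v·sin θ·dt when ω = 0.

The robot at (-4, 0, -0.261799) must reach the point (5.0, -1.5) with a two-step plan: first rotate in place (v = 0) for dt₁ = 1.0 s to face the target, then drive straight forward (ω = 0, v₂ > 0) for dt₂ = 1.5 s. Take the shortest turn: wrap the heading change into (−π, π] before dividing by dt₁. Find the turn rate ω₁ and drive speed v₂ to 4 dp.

ω₁ = 0.0967, v₂ = 6.0828

heading to target = atan2(-1.5−0, 5−-4) = -0.1651
Δθ = wrap(-0.1651 − -0.2618) = 0.0967; ω₁ = Δθ/dt₁ = 0.0967
distance = √((5−-4)² + (-1.5−0)²) = 9.1241; v₂ = distance/dt₂ = 6.0828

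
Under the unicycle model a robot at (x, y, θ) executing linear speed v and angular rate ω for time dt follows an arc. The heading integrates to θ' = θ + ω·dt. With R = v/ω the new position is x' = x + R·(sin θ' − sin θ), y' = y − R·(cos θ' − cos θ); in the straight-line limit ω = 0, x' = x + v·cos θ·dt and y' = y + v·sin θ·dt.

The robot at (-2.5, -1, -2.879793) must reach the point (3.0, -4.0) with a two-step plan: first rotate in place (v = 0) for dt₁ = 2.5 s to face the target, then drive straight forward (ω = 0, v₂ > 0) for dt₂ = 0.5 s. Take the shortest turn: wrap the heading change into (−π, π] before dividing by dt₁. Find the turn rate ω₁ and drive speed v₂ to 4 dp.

heading to target = atan2(-4−-1, 3−-2.5) = -0.4993
Δθ = wrap(-0.4993 − -2.8798) = 2.3804; ω₁ = Δθ/dt₁ = 0.9522
distance = √((3−-2.5)² + (-4−-1)²) = 6.2650; v₂ = distance/dt₂ = 12.5300

ω₁ = 0.9522, v₂ = 12.5300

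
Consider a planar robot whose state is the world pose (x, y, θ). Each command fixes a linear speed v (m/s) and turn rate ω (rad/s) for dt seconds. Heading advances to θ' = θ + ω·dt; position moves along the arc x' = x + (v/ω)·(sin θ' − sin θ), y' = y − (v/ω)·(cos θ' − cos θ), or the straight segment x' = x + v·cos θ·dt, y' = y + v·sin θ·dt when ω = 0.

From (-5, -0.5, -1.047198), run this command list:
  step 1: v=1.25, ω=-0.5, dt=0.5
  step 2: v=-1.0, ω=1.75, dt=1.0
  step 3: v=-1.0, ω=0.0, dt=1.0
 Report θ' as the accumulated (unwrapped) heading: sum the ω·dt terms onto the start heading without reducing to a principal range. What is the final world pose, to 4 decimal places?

step 1: θ'=-1.2972 (R=-2.5000) → pose (-4.7581, -1.0745, -1.2972)
step 2: θ'=0.4528 (R=-0.5714) → pose (-5.5582, -0.7151, 0.4528)
step 3: θ'=0.4528 (straight) → pose (-6.4574, -1.1525, 0.4528)

(-6.4574, -1.1525, 0.4528)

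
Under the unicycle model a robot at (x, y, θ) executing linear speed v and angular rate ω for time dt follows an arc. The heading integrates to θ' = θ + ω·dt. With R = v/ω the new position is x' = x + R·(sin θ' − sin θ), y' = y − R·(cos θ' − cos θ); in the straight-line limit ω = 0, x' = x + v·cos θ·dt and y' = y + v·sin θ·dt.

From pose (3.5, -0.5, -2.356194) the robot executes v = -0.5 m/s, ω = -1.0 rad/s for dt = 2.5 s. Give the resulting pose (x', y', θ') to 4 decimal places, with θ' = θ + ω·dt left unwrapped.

(4.3484, -0.9252, -4.8562)

θ' = -2.3562 + -1.0·2.5 = -4.8562
R = v/ω = -0.5/-1.0 = 0.5000
x' = 3.5 + 0.5000·(sin -4.8562 − sin -2.3562) = 4.3484
y' = -0.5 − 0.5000·(cos -4.8562 − cos -2.3562) = -0.9252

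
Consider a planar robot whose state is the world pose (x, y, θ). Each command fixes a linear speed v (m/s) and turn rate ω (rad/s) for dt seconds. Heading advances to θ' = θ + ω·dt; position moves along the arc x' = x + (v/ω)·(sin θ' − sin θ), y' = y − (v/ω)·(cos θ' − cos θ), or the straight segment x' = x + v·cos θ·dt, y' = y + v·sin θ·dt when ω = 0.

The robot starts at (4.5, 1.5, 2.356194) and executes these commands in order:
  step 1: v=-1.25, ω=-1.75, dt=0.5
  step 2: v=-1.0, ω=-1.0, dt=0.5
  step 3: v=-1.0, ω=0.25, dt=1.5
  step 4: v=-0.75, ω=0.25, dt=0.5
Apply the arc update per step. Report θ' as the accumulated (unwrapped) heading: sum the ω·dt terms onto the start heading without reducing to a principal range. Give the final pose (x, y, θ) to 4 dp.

step 1: θ'=1.4812 (R=0.7143) → pose (4.7063, 0.9310, 1.4812)
step 2: θ'=0.9812 (R=1.0000) → pose (4.5415, 0.4645, 0.9812)
step 3: θ'=1.3562 (R=-4.0000) → pose (3.9579, -0.9078, 1.3562)
step 4: θ'=1.4812 (R=-3.0000) → pose (3.9011, -1.2783, 1.4812)

(3.9011, -1.2783, 1.4812)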